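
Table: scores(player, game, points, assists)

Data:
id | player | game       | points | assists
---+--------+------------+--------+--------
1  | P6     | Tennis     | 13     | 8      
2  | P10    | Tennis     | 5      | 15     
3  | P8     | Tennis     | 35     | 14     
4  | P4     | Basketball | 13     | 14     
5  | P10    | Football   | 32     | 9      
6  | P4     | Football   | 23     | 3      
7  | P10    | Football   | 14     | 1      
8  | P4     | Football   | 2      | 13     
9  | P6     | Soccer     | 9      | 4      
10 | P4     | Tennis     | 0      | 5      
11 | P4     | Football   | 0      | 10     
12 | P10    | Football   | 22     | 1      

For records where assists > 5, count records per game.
SELECT game, COUNT(*)
FROM scores
WHERE assists > 5
GROUP BY game

Note: WHERE filters rows before grouping.

Result:
  Basketball: 1
  Football: 3
  Tennis: 3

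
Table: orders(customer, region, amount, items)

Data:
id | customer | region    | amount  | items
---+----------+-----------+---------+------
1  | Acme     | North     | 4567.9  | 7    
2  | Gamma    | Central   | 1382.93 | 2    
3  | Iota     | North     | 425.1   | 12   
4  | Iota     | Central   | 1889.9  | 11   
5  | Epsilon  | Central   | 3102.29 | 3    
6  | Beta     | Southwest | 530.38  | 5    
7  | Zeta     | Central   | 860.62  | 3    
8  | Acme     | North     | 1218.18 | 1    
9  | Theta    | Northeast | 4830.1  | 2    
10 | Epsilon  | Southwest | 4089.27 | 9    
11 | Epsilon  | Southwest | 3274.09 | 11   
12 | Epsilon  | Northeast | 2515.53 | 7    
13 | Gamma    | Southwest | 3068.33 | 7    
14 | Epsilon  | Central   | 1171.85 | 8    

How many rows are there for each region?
SELECT region, COUNT(*) as count
FROM orders
GROUP BY region

Result:
  Central: 5
  North: 3
  Northeast: 2
  Southwest: 4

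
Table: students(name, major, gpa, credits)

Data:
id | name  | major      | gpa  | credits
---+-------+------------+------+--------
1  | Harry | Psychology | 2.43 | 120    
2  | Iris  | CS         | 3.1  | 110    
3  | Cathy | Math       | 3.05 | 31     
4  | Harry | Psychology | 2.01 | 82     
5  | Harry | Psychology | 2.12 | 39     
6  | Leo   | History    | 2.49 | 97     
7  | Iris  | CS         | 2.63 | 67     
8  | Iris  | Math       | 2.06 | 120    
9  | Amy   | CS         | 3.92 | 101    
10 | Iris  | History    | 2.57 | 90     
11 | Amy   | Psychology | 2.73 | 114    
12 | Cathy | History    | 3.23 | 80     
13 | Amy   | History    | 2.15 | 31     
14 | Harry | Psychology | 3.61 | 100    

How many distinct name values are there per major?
SELECT major, COUNT(DISTINCT name)
FROM students
GROUP BY major

Result:
  CS: 2 distinct
  History: 4 distinct
  Math: 2 distinct
  Psychology: 2 distinct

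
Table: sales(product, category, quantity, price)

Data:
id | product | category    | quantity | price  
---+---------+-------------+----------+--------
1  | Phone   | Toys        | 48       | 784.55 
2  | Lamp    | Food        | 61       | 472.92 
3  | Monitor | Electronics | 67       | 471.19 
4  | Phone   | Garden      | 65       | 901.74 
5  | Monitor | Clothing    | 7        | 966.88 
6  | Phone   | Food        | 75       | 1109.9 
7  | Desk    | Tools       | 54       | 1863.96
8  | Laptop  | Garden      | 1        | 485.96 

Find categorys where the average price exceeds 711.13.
SELECT category, AVG(price)
FROM sales
GROUP BY category
HAVING AVG(price) > 711.13

Result:
  Clothing: avg=966.88
  Food: avg=791.41
  Tools: avg=1863.96
  Toys: avg=784.55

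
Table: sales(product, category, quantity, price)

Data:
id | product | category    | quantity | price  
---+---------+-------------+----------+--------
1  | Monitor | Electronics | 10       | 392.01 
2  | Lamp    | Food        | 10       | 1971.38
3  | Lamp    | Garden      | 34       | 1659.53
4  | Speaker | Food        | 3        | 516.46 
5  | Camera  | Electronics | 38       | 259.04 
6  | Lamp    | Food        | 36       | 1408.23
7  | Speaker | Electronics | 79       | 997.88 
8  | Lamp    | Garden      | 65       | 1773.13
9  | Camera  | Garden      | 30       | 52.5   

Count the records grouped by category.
SELECT category, COUNT(*) as count
FROM sales
GROUP BY category

Result:
  Electronics: 3
  Food: 3
  Garden: 3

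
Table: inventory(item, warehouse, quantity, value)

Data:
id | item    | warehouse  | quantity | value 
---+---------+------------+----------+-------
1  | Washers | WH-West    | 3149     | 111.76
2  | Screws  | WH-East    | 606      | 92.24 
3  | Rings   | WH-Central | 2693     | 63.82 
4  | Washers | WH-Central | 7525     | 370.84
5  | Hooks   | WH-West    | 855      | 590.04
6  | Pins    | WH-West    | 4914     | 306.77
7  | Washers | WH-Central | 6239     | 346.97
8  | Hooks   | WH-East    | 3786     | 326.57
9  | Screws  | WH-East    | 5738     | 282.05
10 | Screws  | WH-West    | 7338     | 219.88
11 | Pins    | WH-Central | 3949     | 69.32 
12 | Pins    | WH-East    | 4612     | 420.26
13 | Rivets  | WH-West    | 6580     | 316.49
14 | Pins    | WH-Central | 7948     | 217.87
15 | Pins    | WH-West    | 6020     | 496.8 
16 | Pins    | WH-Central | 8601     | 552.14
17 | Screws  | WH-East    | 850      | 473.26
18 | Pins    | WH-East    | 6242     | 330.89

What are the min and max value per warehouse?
SELECT warehouse, MIN(value), MAX(value)
FROM inventory
GROUP BY warehouse

Result:
  WH-Central: min=63.82, max=552.14
  WH-East: min=92.24, max=473.26
  WH-West: min=111.76, max=590.04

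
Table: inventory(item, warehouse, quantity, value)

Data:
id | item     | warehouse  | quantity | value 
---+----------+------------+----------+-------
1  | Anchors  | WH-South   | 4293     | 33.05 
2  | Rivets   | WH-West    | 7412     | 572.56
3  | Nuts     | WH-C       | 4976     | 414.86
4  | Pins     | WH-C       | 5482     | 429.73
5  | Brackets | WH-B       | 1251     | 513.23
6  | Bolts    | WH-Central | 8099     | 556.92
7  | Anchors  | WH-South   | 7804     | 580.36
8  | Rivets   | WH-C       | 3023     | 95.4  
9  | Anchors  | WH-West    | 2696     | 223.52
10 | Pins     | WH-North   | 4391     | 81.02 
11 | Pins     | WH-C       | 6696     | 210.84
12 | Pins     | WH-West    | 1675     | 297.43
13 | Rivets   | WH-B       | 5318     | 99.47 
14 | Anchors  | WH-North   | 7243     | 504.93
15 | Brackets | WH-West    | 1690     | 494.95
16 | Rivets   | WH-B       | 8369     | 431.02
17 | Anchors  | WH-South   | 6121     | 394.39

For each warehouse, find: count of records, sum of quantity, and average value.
SELECT warehouse,
       COUNT(*) as cnt,
       SUM(quantity) as total_quantity,
       AVG(value) as avg_value
FROM inventory
GROUP BY warehouse

Result:
  WH-B: 3 records, 14938 total quantity, 347.91 avg value
  WH-C: 4 records, 20177 total quantity, 287.71 avg value
  WH-Central: 1 records, 8099 total quantity, 556.92 avg value
  WH-North: 2 records, 11634 total quantity, 292.98 avg value
  WH-South: 3 records, 18218 total quantity, 335.93 avg value
  WH-West: 4 records, 13473 total quantity, 397.12 avg value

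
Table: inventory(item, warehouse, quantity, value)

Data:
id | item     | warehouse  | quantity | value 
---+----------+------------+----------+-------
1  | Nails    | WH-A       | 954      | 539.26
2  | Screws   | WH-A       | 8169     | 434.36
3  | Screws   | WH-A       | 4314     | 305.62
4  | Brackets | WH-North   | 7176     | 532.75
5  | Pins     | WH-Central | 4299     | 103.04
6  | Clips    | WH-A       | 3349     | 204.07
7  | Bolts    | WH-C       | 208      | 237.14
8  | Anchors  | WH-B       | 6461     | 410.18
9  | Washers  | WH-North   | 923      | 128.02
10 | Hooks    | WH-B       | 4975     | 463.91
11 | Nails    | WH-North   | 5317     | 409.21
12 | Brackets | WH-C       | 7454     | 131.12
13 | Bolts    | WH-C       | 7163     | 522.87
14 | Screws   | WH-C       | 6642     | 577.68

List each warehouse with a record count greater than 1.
SELECT warehouse, COUNT(*) as cnt
FROM inventory
GROUP BY warehouse
HAVING COUNT(*) > 1

Result:
  WH-A: 4
  WH-B: 2
  WH-C: 4
  WH-North: 3

Note: HAVING filters groups after aggregation, WHERE filters rows before.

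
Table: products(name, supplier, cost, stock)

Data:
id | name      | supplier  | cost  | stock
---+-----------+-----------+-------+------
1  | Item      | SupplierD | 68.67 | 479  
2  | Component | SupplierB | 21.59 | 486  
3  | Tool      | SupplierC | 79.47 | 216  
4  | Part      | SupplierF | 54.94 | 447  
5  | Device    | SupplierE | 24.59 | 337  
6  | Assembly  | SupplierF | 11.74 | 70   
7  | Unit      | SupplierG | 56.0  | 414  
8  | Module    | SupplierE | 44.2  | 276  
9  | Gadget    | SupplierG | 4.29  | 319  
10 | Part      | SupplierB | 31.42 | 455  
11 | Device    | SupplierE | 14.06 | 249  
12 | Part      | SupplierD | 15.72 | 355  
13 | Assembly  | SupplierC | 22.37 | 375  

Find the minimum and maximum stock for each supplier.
SELECT supplier, MIN(stock), MAX(stock)
FROM products
GROUP BY supplier

Result:
  SupplierB: min=455, max=486
  SupplierC: min=216, max=375
  SupplierD: min=355, max=479
  SupplierE: min=249, max=337
  SupplierF: min=70, max=447
  SupplierG: min=319, max=414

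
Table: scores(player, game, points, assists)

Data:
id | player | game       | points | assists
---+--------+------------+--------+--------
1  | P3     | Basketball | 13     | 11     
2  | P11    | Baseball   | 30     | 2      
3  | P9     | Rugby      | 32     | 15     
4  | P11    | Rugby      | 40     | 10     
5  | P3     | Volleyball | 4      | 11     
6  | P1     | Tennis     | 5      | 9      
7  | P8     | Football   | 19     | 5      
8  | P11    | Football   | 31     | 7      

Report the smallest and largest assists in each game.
SELECT game, MIN(assists), MAX(assists)
FROM scores
GROUP BY game

Result:
  Baseball: min=2, max=2
  Basketball: min=11, max=11
  Football: min=5, max=7
  Rugby: min=10, max=15
  Tennis: min=9, max=9
  Volleyball: min=11, max=11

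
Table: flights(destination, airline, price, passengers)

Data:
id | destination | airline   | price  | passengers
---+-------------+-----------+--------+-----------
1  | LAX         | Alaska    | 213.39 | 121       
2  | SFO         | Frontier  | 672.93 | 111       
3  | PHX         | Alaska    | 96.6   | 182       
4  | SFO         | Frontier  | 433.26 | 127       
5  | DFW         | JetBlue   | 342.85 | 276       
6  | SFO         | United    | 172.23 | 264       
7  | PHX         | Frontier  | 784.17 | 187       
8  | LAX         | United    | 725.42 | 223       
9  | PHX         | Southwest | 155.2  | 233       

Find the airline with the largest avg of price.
SELECT airline, AVG(price) as val
FROM flights
GROUP BY airline
ORDER BY val DESC
LIMIT 1

Result: Frontier with avg(price) = 630.12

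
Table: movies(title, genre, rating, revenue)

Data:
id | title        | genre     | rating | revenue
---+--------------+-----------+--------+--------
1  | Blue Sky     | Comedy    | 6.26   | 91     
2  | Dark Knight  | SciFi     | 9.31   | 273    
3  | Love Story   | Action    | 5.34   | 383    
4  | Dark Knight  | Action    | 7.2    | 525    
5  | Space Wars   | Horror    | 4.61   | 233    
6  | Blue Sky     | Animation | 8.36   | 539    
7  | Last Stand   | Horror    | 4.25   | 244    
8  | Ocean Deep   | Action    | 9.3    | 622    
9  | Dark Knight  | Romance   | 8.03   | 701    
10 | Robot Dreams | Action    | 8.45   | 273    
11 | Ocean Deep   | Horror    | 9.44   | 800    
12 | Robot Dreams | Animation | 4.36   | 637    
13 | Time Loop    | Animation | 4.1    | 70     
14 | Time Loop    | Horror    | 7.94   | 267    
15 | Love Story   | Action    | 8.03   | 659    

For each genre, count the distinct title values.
SELECT genre, COUNT(DISTINCT title)
FROM movies
GROUP BY genre

Result:
  Action: 4 distinct
  Animation: 3 distinct
  Comedy: 1 distinct
  Horror: 4 distinct
  Romance: 1 distinct
  SciFi: 1 distinct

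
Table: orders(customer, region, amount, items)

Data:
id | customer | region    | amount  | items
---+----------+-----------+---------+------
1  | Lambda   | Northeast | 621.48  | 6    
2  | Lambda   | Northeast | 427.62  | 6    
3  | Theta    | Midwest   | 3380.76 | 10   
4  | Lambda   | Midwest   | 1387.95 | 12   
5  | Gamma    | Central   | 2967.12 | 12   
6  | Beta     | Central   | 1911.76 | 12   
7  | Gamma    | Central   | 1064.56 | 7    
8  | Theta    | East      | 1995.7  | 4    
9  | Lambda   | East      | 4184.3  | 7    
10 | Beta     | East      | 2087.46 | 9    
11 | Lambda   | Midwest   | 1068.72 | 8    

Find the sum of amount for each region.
SELECT region, SUM(amount) as result
FROM orders
GROUP BY region

Result:
  Central: 5943.44
  East: 8267.46
  Midwest: 5837.43
  Northeast: 1049.10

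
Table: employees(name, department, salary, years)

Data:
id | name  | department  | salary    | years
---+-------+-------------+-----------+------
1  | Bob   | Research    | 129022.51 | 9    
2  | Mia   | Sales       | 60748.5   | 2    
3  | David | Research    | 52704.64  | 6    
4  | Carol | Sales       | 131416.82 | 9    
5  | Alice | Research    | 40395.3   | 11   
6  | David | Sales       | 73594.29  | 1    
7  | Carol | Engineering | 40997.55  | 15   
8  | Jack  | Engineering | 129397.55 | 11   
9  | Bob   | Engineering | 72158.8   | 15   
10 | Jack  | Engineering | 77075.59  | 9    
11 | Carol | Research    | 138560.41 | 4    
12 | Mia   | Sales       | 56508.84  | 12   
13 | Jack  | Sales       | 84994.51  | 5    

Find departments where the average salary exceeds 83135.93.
SELECT department, AVG(salary)
FROM employees
GROUP BY department
HAVING AVG(salary) > 83135.93

Result:
  Research: avg=90170.72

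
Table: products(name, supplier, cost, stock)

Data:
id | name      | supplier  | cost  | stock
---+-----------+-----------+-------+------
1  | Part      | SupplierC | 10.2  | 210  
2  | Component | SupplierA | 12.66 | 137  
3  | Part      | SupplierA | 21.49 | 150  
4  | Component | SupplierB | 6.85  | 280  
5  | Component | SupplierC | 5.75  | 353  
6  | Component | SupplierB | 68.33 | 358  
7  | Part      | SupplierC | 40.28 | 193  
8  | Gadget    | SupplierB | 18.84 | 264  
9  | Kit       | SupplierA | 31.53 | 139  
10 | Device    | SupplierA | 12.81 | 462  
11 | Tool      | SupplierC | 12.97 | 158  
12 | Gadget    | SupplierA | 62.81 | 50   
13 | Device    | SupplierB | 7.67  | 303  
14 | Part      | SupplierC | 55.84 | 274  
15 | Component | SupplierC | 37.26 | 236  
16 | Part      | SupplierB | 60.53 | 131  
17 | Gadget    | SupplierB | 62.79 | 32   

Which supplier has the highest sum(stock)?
SELECT supplier, SUM(stock) as val
FROM products
GROUP BY supplier
ORDER BY val DESC
LIMIT 1

Result: SupplierC with sum(stock) = 1424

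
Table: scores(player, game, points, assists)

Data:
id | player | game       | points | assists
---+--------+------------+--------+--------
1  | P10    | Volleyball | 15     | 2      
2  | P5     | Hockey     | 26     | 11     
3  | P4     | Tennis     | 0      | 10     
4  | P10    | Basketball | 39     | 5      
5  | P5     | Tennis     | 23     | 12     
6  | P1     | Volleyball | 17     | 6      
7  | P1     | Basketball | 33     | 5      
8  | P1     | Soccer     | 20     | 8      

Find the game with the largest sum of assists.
SELECT game, SUM(assists) as val
FROM scores
GROUP BY game
ORDER BY val DESC
LIMIT 1

Result: Tennis with sum(assists) = 22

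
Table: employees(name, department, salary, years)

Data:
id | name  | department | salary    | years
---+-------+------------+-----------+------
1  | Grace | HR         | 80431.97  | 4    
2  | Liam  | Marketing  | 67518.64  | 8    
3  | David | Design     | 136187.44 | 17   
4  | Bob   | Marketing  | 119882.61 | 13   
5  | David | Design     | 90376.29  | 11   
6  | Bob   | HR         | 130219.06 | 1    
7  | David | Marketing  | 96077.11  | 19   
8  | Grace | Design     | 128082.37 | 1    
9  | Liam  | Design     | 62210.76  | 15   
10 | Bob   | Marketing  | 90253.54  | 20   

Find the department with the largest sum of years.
SELECT department, SUM(years) as val
FROM employees
GROUP BY department
ORDER BY val DESC
LIMIT 1

Result: Marketing with sum(years) = 60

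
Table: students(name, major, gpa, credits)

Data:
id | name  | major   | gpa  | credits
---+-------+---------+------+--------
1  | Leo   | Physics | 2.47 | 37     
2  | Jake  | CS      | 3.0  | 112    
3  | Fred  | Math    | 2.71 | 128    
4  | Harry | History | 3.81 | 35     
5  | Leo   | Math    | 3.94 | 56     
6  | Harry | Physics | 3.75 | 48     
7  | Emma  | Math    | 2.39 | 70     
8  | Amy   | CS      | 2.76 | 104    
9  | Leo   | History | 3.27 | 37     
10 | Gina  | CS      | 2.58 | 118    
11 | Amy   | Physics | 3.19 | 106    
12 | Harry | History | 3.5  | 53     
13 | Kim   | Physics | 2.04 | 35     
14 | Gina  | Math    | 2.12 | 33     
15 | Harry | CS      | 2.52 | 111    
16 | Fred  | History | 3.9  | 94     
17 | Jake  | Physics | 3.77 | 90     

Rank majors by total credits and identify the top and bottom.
SELECT major, SUM(credits)
FROM students
GROUP BY major
ORDER BY SUM(credits)

All groups:
  History: 219
  Math: 287
  Physics: 316
  CS: 445

Highest: CS (445)
Lowest: History (219)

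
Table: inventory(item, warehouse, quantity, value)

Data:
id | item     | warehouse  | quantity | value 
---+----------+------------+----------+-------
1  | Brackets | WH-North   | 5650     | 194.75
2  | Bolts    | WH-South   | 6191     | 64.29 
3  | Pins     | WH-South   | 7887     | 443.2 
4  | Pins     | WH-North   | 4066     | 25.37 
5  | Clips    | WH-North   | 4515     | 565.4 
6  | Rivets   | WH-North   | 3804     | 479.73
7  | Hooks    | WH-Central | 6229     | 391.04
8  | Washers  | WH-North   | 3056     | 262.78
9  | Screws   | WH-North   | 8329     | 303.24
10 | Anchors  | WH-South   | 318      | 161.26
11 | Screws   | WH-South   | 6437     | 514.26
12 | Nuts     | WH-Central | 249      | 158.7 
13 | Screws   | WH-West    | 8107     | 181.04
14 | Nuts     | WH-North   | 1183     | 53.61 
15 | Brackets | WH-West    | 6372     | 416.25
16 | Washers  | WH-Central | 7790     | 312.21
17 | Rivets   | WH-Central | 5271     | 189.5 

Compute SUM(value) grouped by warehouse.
SELECT warehouse, SUM(value) as result
FROM inventory
GROUP BY warehouse

Result:
  WH-Central: 1051.45
  WH-North: 1884.88
  WH-South: 1183.01
  WH-West: 597.29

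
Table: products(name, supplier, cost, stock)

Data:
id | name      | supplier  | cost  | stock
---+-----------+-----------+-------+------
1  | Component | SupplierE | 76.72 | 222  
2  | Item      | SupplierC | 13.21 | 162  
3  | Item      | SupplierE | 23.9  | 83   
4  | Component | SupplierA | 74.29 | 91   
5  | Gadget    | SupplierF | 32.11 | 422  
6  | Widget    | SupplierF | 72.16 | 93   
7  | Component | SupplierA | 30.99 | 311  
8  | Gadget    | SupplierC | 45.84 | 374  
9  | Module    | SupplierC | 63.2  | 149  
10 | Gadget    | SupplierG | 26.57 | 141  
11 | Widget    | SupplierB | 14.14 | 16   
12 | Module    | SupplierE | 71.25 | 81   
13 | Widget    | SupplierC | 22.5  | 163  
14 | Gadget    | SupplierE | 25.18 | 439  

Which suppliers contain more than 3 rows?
SELECT supplier, COUNT(*) as cnt
FROM products
GROUP BY supplier
HAVING COUNT(*) > 3

Result:
  SupplierC: 4
  SupplierE: 4

Note: HAVING filters groups after aggregation, WHERE filters rows before.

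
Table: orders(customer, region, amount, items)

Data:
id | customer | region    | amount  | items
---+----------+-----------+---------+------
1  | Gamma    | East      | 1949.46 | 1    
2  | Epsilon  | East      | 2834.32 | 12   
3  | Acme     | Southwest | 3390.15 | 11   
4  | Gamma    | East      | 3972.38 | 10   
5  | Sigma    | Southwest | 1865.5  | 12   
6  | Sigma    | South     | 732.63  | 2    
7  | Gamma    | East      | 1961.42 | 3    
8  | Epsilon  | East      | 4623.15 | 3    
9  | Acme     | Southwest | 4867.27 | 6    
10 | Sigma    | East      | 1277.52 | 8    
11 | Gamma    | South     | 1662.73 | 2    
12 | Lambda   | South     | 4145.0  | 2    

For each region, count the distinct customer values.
SELECT region, COUNT(DISTINCT customer)
FROM orders
GROUP BY region

Result:
  East: 3 distinct
  South: 3 distinct
  Southwest: 2 distinct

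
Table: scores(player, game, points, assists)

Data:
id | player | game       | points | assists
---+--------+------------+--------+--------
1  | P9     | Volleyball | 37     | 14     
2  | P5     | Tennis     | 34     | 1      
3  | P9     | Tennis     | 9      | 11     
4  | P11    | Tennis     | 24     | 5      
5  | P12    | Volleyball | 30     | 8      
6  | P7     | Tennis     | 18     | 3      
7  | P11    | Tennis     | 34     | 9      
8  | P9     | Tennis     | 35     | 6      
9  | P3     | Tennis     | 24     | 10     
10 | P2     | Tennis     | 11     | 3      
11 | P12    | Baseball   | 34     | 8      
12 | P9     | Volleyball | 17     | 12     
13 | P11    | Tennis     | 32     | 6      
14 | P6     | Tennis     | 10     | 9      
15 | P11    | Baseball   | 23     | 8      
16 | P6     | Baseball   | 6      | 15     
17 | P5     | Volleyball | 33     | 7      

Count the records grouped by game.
SELECT game, COUNT(*) as count
FROM scores
GROUP BY game

Result:
  Baseball: 3
  Tennis: 10
  Volleyball: 4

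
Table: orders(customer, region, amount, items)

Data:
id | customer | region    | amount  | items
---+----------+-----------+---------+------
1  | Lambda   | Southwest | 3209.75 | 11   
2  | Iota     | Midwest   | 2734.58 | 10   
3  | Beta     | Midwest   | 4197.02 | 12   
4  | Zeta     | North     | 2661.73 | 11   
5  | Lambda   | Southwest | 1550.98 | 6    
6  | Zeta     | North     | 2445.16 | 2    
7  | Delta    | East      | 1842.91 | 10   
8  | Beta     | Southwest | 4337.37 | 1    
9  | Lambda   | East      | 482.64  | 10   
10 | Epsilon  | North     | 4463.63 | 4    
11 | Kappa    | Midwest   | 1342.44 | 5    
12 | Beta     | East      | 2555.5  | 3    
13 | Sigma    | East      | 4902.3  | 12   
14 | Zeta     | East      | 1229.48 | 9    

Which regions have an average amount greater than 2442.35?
SELECT region, AVG(amount)
FROM orders
GROUP BY region
HAVING AVG(amount) > 2442.35

Result:
  Midwest: avg=2758.01
  North: avg=3190.17
  Southwest: avg=3032.70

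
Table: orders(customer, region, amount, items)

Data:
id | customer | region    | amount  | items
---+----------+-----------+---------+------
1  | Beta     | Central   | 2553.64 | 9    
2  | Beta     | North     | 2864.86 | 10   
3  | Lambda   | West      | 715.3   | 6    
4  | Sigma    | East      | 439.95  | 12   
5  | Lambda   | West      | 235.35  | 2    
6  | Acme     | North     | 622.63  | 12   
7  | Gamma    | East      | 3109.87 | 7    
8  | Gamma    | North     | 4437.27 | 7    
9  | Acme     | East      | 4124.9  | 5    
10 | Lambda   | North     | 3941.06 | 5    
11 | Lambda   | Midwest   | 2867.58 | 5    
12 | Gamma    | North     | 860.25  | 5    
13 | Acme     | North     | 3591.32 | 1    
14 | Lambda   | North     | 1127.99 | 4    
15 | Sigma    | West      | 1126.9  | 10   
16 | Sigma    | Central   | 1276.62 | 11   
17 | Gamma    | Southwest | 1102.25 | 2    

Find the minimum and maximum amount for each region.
SELECT region, MIN(amount), MAX(amount)
FROM orders
GROUP BY region

Result:
  Central: min=1276.62, max=2553.64
  East: min=439.95, max=4124.90
  Midwest: min=2867.58, max=2867.58
  North: min=622.63, max=4437.27
  Southwest: min=1102.25, max=1102.25
  West: min=235.35, max=1126.90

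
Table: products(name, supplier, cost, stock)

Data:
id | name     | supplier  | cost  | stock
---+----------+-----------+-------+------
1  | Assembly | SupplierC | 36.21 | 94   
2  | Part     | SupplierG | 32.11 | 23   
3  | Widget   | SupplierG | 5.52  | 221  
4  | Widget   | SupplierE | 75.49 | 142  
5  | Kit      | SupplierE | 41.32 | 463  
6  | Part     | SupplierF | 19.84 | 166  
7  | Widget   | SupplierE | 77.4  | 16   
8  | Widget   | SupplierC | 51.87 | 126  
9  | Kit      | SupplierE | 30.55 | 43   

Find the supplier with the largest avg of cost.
SELECT supplier, AVG(cost) as val
FROM products
GROUP BY supplier
ORDER BY val DESC
LIMIT 1

Result: SupplierE with avg(cost) = 56.19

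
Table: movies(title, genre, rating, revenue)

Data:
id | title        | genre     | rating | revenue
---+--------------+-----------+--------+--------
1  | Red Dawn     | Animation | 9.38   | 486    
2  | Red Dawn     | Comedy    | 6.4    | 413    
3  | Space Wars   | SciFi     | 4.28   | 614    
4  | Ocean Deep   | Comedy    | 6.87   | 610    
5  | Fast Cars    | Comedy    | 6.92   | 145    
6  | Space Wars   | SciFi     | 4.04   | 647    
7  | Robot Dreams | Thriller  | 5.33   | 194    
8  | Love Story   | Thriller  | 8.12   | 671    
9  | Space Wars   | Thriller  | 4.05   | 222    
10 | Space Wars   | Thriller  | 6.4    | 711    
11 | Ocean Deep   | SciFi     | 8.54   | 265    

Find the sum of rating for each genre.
SELECT genre, SUM(rating) as result
FROM movies
GROUP BY genre

Result:
  Animation: 9.38
  Comedy: 20.19
  SciFi: 16.86
  Thriller: 23.90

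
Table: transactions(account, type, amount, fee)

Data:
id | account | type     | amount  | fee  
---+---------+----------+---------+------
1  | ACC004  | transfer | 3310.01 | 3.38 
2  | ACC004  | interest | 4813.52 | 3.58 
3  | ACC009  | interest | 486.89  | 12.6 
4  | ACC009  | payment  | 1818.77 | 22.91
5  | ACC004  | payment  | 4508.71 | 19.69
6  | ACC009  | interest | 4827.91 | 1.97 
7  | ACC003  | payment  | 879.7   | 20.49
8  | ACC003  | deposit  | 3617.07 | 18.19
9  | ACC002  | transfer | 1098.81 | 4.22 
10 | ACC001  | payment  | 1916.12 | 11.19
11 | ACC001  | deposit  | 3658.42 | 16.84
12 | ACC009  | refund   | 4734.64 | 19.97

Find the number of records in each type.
SELECT type, COUNT(*) as count
FROM transactions
GROUP BY type

Result:
  deposit: 2
  interest: 3
  payment: 4
  refund: 1
  transfer: 2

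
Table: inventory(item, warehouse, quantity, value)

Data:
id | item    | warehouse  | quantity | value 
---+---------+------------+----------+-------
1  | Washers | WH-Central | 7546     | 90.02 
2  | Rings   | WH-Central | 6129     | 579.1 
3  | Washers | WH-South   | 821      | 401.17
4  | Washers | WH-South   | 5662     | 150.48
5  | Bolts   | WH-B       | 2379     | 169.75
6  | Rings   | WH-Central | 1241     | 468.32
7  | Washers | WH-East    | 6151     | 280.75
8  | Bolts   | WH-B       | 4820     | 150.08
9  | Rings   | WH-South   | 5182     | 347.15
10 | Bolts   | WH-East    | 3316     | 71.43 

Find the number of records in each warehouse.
SELECT warehouse, COUNT(*) as count
FROM inventory
GROUP BY warehouse

Result:
  WH-B: 2
  WH-Central: 3
  WH-East: 2
  WH-South: 3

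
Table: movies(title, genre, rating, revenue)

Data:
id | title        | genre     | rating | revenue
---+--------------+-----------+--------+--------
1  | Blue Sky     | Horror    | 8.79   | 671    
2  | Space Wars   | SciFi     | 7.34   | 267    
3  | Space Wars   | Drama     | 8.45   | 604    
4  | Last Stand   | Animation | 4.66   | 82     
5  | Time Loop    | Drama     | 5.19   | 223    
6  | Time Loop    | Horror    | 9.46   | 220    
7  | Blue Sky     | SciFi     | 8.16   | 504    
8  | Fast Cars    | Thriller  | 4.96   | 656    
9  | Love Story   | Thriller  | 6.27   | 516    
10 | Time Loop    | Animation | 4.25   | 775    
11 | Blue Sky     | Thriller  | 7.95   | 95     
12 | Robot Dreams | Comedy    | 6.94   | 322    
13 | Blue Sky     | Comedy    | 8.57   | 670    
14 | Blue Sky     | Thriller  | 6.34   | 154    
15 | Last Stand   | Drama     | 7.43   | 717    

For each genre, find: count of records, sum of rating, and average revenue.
SELECT genre,
       COUNT(*) as cnt,
       SUM(rating) as total_rating,
       AVG(revenue) as avg_revenue
FROM movies
GROUP BY genre

Result:
  Animation: 2 records, 8.91 total rating, 428.50 avg revenue
  Comedy: 2 records, 15.51 total rating, 496.00 avg revenue
  Drama: 3 records, 21.07 total rating, 514.67 avg revenue
  Horror: 2 records, 18.25 total rating, 445.50 avg revenue
  SciFi: 2 records, 15.50 total rating, 385.50 avg revenue
  Thriller: 4 records, 25.52 total rating, 355.25 avg revenue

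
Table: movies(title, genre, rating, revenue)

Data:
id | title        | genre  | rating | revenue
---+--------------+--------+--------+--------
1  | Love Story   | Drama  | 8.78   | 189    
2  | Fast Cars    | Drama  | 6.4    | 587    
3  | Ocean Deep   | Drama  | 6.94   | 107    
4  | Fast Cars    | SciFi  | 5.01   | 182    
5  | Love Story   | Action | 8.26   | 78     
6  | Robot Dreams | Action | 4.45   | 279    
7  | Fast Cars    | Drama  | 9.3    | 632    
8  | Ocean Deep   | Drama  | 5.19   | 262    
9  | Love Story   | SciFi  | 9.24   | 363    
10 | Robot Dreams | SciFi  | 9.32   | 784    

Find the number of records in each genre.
SELECT genre, COUNT(*) as count
FROM movies
GROUP BY genre

Result:
  Action: 2
  Drama: 5
  SciFi: 3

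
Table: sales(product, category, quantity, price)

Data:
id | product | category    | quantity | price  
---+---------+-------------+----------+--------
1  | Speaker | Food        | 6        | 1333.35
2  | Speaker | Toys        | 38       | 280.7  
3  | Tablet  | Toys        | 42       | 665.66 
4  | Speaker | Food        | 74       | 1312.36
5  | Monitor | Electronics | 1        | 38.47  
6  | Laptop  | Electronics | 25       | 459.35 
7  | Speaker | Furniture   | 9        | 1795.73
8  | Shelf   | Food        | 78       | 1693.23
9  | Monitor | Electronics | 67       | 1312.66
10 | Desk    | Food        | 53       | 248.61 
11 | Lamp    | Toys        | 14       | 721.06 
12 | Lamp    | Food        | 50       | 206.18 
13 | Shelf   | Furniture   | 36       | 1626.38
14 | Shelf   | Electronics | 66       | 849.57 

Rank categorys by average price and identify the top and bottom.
SELECT category, AVG(price)
FROM sales
GROUP BY category
ORDER BY AVG(price)

All groups:
  Toys: 555.81
  Electronics: 665.01
  Food: 958.75
  Furniture: 1711.06

Highest: Furniture (1711.06)
Lowest: Toys (555.81)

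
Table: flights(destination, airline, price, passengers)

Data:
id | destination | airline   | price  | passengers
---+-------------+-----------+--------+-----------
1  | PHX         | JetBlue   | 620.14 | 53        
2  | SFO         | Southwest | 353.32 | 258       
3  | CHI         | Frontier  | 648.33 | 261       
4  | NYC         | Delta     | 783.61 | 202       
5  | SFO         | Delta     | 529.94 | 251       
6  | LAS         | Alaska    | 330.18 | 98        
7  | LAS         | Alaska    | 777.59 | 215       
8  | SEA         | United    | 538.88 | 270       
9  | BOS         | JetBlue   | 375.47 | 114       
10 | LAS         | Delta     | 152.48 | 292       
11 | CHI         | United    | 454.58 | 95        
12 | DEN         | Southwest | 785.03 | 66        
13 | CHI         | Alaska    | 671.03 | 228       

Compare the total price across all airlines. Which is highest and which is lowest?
SELECT airline, SUM(price)
FROM flights
GROUP BY airline
ORDER BY SUM(price)

All groups:
  Frontier: 648.33
  United: 993.46
  JetBlue: 995.61
  Southwest: 1138.35
  Delta: 1466.03
  Alaska: 1778.80

Highest: Alaska (1778.80)
Lowest: Frontier (648.33)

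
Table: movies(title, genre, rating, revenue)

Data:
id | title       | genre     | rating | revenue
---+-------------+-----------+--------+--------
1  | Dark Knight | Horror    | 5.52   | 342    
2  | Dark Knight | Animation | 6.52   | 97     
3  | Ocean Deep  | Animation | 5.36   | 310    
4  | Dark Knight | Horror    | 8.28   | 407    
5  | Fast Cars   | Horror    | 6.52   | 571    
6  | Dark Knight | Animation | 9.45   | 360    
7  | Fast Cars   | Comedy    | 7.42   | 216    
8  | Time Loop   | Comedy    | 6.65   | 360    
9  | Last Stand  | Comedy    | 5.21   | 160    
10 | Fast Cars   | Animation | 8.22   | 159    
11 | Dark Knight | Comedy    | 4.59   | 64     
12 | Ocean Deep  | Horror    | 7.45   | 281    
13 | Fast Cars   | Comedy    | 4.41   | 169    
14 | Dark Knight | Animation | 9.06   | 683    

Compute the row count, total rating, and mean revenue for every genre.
SELECT genre,
       COUNT(*) as cnt,
       SUM(rating) as total_rating,
       AVG(revenue) as avg_revenue
FROM movies
GROUP BY genre

Result:
  Animation: 5 records, 38.61 total rating, 321.80 avg revenue
  Comedy: 5 records, 28.28 total rating, 193.80 avg revenue
  Horror: 4 records, 27.77 total rating, 400.25 avg revenue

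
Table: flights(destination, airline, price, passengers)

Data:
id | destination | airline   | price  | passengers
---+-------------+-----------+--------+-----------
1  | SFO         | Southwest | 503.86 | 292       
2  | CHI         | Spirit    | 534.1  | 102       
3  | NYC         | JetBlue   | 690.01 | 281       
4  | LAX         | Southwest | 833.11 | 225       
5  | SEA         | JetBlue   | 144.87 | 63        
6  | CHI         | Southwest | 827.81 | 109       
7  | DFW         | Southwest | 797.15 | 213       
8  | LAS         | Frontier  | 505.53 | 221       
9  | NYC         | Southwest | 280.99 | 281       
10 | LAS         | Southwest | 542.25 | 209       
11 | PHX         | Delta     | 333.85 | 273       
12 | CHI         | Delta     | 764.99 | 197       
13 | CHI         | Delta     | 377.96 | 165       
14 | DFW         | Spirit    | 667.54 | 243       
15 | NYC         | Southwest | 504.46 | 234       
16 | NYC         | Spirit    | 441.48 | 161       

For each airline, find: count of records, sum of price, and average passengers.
SELECT airline,
       COUNT(*) as cnt,
       SUM(price) as total_price,
       AVG(passengers) as avg_passengers
FROM flights
GROUP BY airline

Result:
  Delta: 3 records, 1476.80 total price, 211.67 avg passengers
  Frontier: 1 records, 505.53 total price, 221.00 avg passengers
  JetBlue: 2 records, 834.88 total price, 172.00 avg passengers
  Southwest: 7 records, 4289.63 total price, 223.29 avg passengers
  Spirit: 3 records, 1643.12 total price, 168.67 avg passengers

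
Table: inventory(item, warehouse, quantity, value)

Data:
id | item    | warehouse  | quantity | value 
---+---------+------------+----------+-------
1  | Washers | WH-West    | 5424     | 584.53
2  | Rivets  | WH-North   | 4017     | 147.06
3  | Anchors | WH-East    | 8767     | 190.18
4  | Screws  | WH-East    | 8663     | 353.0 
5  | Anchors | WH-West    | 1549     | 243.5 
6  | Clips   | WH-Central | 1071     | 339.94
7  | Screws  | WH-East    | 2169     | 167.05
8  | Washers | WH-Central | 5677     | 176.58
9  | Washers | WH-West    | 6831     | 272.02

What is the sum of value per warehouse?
SELECT warehouse, SUM(value) as result
FROM inventory
GROUP BY warehouse

Result:
  WH-Central: 516.52
  WH-East: 710.23
  WH-North: 147.06
  WH-West: 1100.05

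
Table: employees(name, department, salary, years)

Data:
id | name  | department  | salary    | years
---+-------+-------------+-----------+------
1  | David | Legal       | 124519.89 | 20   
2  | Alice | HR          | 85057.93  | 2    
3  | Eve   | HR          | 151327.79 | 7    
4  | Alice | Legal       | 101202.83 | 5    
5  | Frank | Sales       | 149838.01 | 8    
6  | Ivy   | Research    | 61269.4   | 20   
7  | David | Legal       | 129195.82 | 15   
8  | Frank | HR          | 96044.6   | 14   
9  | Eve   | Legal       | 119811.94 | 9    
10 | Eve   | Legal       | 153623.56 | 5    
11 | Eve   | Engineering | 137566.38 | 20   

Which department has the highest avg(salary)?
SELECT department, AVG(salary) as val
FROM employees
GROUP BY department
ORDER BY val DESC
LIMIT 1

Result: Sales with avg(salary) = 149838.01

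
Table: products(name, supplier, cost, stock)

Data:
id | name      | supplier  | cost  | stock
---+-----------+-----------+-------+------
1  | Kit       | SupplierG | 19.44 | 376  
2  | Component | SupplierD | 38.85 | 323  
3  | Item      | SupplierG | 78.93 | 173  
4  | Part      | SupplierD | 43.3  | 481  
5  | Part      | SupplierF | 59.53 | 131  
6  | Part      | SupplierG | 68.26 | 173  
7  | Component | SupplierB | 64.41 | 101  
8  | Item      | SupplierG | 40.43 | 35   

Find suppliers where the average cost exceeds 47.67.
SELECT supplier, AVG(cost)
FROM products
GROUP BY supplier
HAVING AVG(cost) > 47.67

Result:
  SupplierB: avg=64.41
  SupplierF: avg=59.53
  SupplierG: avg=51.77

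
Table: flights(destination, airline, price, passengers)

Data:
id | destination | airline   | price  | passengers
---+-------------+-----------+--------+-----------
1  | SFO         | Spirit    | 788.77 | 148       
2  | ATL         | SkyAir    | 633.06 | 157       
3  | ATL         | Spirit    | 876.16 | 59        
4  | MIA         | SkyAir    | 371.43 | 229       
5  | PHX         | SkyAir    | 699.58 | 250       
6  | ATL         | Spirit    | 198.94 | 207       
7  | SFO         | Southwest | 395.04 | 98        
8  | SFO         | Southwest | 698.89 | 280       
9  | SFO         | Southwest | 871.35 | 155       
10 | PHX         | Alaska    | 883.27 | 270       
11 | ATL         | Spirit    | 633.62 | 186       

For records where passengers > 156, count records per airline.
SELECT airline, COUNT(*)
FROM flights
WHERE passengers > 156
GROUP BY airline

Note: WHERE filters rows before grouping.

Result:
  Alaska: 1
  SkyAir: 3
  Southwest: 1
  Spirit: 2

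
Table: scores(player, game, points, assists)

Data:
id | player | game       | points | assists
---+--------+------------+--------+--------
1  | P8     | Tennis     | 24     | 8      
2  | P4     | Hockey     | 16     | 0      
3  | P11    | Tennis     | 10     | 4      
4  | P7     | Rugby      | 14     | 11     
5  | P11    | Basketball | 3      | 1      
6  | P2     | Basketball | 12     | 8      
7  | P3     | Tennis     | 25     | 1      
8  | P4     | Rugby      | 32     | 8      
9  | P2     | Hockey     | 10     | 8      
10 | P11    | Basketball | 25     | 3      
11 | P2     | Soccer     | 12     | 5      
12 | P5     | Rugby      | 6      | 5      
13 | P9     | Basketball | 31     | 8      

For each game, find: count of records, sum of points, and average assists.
SELECT game,
       COUNT(*) as cnt,
       SUM(points) as total_points,
       AVG(assists) as avg_assists
FROM scores
GROUP BY game

Result:
  Basketball: 4 records, 71 total points, 5.00 avg assists
  Hockey: 2 records, 26 total points, 4.00 avg assists
  Rugby: 3 records, 52 total points, 8.00 avg assists
  Soccer: 1 records, 12 total points, 5.00 avg assists
  Tennis: 3 records, 59 total points, 4.33 avg assists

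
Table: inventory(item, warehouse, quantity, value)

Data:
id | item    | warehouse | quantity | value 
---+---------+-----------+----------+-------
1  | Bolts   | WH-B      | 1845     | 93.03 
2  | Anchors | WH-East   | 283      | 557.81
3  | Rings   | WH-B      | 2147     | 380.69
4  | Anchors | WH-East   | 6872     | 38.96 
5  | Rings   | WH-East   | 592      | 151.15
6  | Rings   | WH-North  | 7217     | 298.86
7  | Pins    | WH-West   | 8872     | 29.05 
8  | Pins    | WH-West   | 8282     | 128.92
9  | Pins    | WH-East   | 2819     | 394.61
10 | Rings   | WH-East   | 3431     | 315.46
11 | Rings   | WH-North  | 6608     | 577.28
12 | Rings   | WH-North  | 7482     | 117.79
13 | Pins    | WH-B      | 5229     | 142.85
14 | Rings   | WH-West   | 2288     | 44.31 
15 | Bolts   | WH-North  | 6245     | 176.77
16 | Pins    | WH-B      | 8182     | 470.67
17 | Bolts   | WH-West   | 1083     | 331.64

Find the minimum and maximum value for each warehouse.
SELECT warehouse, MIN(value), MAX(value)
FROM inventory
GROUP BY warehouse

Result:
  WH-B: min=93.03, max=470.67
  WH-East: min=38.96, max=557.81
  WH-North: min=117.79, max=577.28
  WH-West: min=29.05, max=331.64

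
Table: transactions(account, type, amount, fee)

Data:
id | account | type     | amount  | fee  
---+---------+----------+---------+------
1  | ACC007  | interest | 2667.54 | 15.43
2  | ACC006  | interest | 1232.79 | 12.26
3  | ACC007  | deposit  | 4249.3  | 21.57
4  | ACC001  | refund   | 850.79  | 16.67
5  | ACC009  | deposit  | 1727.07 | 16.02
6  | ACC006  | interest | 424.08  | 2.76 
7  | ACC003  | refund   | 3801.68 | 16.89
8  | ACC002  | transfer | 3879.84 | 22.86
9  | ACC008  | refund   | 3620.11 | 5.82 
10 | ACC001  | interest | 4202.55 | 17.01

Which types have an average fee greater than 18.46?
SELECT type, AVG(fee)
FROM transactions
GROUP BY type
HAVING AVG(fee) > 18.46

Result:
  deposit: avg=18.80
  transfer: avg=22.86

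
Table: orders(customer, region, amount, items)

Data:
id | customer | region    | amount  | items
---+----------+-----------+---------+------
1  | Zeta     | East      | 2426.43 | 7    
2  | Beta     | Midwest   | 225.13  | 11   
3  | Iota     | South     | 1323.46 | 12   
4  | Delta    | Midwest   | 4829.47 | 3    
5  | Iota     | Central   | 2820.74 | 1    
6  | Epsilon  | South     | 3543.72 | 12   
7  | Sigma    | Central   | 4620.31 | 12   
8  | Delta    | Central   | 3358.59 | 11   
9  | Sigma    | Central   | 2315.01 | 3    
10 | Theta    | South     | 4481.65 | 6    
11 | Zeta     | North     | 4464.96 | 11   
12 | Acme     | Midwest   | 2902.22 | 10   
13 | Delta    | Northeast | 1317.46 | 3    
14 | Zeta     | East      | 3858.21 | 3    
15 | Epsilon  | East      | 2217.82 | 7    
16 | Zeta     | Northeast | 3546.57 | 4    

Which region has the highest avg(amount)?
SELECT region, AVG(amount) as val
FROM orders
GROUP BY region
ORDER BY val DESC
LIMIT 1

Result: North with avg(amount) = 4464.96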